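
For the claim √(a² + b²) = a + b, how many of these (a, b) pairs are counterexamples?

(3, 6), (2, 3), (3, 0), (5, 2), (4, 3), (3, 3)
Testing each pair:
(3, 6): LHS = 3·√(5) ≈ 6.708, RHS = 9 → counterexample
(2, 3): LHS = √(13) ≈ 3.606, RHS = 5 → counterexample
(3, 0): LHS = 3, RHS = 3 → satisfies claim
(5, 2): LHS = √(29) ≈ 5.385, RHS = 7 → counterexample
(4, 3): LHS = 5, RHS = 7 → counterexample
(3, 3): LHS = 3·√(2) ≈ 4.243, RHS = 6 → counterexample

That makes 5 counterexamples.

Answer: 5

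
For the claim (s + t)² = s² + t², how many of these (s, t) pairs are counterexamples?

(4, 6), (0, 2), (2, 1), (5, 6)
Testing each pair:
(4, 6): LHS = 100, RHS = 52 → counterexample
(0, 2): LHS = 4, RHS = 4 → satisfies claim
(2, 1): LHS = 9, RHS = 5 → counterexample
(5, 6): LHS = 121, RHS = 61 → counterexample

That makes 3 counterexamples.

Answer: 3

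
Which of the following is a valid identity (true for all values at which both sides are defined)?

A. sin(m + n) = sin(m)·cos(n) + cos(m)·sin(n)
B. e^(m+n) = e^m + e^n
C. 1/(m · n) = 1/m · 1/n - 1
A

A: holds — e.g. at (4, 5), both sides equal sin(9) ≈ 0.4121.
B: fails at (5, 5) — LHS = e^10 ≈ 22026.5, RHS = 2·e^5 ≈ 296.8.
C: fails at (1, 1) — LHS = 1, RHS = 0.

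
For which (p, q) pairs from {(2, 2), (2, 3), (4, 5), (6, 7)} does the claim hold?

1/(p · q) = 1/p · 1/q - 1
None

Testing each pair:
(2, 2): LHS = 1/4, RHS = -3/4 → fails
(2, 3): LHS = 1/6, RHS = -5/6 → fails
(4, 5): LHS = 1/20, RHS = -19/20 → fails
(6, 7): LHS = 1/42, RHS = -41/42 → fails

No pair satisfies the claim.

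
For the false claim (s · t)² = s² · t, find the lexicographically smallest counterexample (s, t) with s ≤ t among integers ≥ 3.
(s, t) = (3, 3)

Substituting (3, 3) into the claim:
LHS = (3 · 3)² = 81
RHS = 3² · 3 = 27

Since LHS ≠ RHS, this pair disproves the claim, and no lexicographically smaller pair (s ≤ t, integers ≥ 3) does.

For instance (4, 4) is also a counterexample (LHS = 256, RHS = 64), but it's lexicographically larger.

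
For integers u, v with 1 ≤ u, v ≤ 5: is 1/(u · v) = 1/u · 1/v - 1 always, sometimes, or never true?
Never true

The claim fails for every pair in the range. For instance at (u, v) = (2, 3): LHS = 1/6, RHS = -5/6.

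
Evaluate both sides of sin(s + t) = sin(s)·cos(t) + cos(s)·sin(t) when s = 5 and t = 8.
LHS = sin(5 + 8) = sin(13) ≈ 0.4202
RHS = sin(5)·cos(8) + cos(5)·sin(8) = sin(5)·cos(8) + sin(8)·cos(5) ≈ 0.4202

LHS = RHS: the two sides agree.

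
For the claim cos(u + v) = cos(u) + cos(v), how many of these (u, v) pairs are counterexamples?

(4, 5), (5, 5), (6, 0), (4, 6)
4

Testing each pair:
(4, 5): LHS = cos(9) ≈ -0.9111, RHS = cos(4) + cos(5) ≈ -0.37 → counterexample
(5, 5): LHS = cos(10) ≈ -0.8391, RHS = 2·cos(5) ≈ 0.5673 → counterexample
(6, 0): LHS = cos(6) ≈ 0.9602, RHS = cos(6) + 1 ≈ 1.96 → counterexample
(4, 6): LHS = cos(10) ≈ -0.8391, RHS = cos(4) + cos(6) ≈ 0.3065 → counterexample

That makes 4 counterexamples.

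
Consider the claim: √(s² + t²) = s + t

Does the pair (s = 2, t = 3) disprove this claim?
Substituting s = 2, t = 3:
LHS = √(2² + 3²) = √(13) ≈ 3.606
RHS = 2 + 3 = 5

Since LHS ≠ RHS, this pair disproves the claim.

Answer: Yes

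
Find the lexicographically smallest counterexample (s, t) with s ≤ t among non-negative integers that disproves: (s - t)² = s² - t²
Substituting (0, 1) into the claim:
LHS = (0 - 1)² = 1
RHS = 0² - 1² = -1

Since LHS ≠ RHS, this pair disproves the claim, and no lexicographically smaller pair (s ≤ t, non-negative integers) does.

For instance (0, 5) is also a counterexample (LHS = 25, RHS = -25), but it's lexicographically larger.

Answer: (s, t) = (0, 1)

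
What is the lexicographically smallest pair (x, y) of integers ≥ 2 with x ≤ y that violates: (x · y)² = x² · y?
Substituting (2, 2) into the claim:
LHS = (2 · 2)² = 16
RHS = 2² · 2 = 8

Since LHS ≠ RHS, this pair disproves the claim, and no lexicographically smaller pair (x ≤ y, integers ≥ 2) does.

For instance (8, 8) is also a counterexample (LHS = 4096, RHS = 512), but it's lexicographically larger.

Answer: (x, y) = (2, 2)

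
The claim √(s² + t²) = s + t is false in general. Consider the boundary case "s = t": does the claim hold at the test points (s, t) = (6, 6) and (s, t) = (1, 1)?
No, fails at both test points

At (6, 6): LHS = 6·√(2) ≈ 8.485 ≠ RHS = 12
At (1, 1): LHS = √(2) ≈ 1.414 ≠ RHS = 2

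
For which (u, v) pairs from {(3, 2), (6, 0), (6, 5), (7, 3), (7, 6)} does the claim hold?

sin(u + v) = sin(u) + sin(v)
(6, 0)

Testing each pair:
(3, 2): LHS = sin(5) ≈ -0.9589, RHS = sin(3) + sin(2) ≈ 1.05 → fails
(6, 0): LHS = sin(6) ≈ -0.2794, RHS = sin(6) ≈ -0.2794 → holds
(6, 5): LHS = sin(11) ≈ -1, RHS = sin(5) + sin(6) ≈ -1.238 → fails
(7, 3): LHS = sin(10) ≈ -0.544, RHS = sin(3) + sin(7) ≈ 0.7981 → fails
(7, 6): LHS = sin(13) ≈ 0.4202, RHS = sin(6) + sin(7) ≈ 0.3776 → fails

1 of 5 pairs satisfies the claim.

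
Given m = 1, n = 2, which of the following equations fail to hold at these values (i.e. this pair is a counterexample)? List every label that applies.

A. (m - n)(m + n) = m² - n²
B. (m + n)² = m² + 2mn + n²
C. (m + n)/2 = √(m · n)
Evaluating each claim at the given values:
A. LHS = -3, RHS = -3 → holds here (LHS = RHS)
B. LHS = 9, RHS = 9 → holds here (LHS = RHS)
C. LHS = 3/2, RHS = √(2) ≈ 1.414 → fails here (LHS ≠ RHS)

Answer: C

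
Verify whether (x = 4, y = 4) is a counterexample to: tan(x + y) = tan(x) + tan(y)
Substituting x = 4, y = 4:
LHS = tan(4 + 4) = tan(8) ≈ -6.8
RHS = tan(4) + tan(4) = 2·tan(4) ≈ 2.316

Since LHS ≠ RHS, this pair disproves the claim.

Answer: Yes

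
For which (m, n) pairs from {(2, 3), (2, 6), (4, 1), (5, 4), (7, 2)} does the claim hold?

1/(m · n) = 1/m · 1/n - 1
Testing each pair:
(2, 3): LHS = 1/6, RHS = -5/6 → fails
(2, 6): LHS = 1/12, RHS = -11/12 → fails
(4, 1): LHS = 1/4, RHS = -3/4 → fails
(5, 4): LHS = 1/20, RHS = -19/20 → fails
(7, 2): LHS = 1/14, RHS = -13/14 → fails

No pair satisfies the claim.

Answer: None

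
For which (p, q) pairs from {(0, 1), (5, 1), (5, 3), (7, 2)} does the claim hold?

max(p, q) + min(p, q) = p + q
Testing each pair:
(0, 1): LHS = 1, RHS = 1 → holds
(5, 1): LHS = 6, RHS = 6 → holds
(5, 3): LHS = 8, RHS = 8 → holds
(7, 2): LHS = 9, RHS = 9 → holds

Every pair satisfies the claim.

Answer: All pairs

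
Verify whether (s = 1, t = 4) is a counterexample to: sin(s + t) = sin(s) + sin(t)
Yes

Substituting s = 1, t = 4:
LHS = sin(1 + 4) = sin(5) ≈ -0.9589
RHS = sin(1) + sin(4) ≈ 0.08467

Since LHS ≠ RHS, this pair disproves the claim.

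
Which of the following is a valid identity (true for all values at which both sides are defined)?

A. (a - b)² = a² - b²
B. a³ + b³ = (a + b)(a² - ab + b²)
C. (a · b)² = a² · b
B

A: fails at (3, 5) — LHS = 4, RHS = -16.
B: holds — e.g. at (4, 4), both sides equal 128.
C: fails at (3, 3) — LHS = 81, RHS = 27.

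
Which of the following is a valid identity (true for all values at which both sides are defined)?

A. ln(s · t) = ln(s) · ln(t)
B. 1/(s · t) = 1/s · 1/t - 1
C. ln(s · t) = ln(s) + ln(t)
A: fails at (2, 3) — LHS = ln(6) ≈ 1.792, RHS = ln(2)·ln(3) ≈ 0.7615.
B: fails at (2, 2) — LHS = 1/4, RHS = -3/4.
C: holds — e.g. at (1, 3), both sides equal ln(3) ≈ 1.099.

Answer: C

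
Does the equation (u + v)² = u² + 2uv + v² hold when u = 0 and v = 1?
Substituting u = 0, v = 1:

LHS = (0 + 1)² = 1
RHS = 0² + 2·0·1 + 1² = 1

LHS = RHS, so the equation holds at this point.

Answer: Holds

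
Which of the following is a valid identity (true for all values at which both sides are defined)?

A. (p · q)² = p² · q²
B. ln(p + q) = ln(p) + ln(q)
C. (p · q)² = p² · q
A

A: holds — e.g. at (2, 7), both sides equal 196.
B: fails at (3, 7) — LHS = ln(10) ≈ 2.303, RHS = ln(3) + ln(7) ≈ 3.045.
C: fails at (4, 6) — LHS = 576, RHS = 96.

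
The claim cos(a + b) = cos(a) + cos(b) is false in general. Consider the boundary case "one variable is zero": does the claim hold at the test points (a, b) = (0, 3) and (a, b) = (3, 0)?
No, fails at both test points

At (0, 3): LHS = cos(3) ≈ -0.99 ≠ RHS = cos(3) + 1 ≈ 0.01001
At (3, 0): LHS = cos(3) ≈ -0.99 ≠ RHS = cos(3) + 1 ≈ 0.01001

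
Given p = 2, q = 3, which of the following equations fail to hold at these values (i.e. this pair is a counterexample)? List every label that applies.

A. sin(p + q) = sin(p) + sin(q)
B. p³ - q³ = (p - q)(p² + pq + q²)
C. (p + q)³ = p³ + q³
A, C

Evaluating each claim at the given values:
A. LHS = sin(5) ≈ -0.9589, RHS = sin(3) + sin(2) ≈ 1.05 → fails here (LHS ≠ RHS)
B. LHS = -19, RHS = -19 → holds here (LHS = RHS)
C. LHS = 125, RHS = 35 → fails here (LHS ≠ RHS)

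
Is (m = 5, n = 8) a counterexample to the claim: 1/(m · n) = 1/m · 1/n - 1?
Yes

Substituting m = 5, n = 8:
LHS = 1/(5 · 8) = 1/40
RHS = 1/5 · 1/8 - 1 = -39/40

Since LHS ≠ RHS, this pair disproves the claim.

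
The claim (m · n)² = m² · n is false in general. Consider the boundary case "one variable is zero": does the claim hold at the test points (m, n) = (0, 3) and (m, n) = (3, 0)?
At (0, 3): LHS = 0, RHS = 0 → equal
At (3, 0): LHS = 0, RHS = 0 → equal

So the claim does hold at both of these boundary points, even though it is not an identity.

Answer: Yes, holds at both test points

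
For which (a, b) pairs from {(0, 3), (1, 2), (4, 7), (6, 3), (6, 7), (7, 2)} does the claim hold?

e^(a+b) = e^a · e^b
All pairs

Testing each pair:
(0, 3): LHS = e^3 ≈ 20.09, RHS = e^3 ≈ 20.09 → holds
(1, 2): LHS = e^3 ≈ 20.09, RHS = e^3 ≈ 20.09 → holds
(4, 7): LHS = e^11 ≈ 59874.1, RHS = e^11 ≈ 59874.1 → holds
(6, 3): LHS = e^9 ≈ 8103, RHS = e^9 ≈ 8103 → holds
(6, 7): LHS = e^13 ≈ 442413.4, RHS = e^13 ≈ 442413.4 → holds
(7, 2): LHS = e^9 ≈ 8103, RHS = e^9 ≈ 8103 → holds

Every pair satisfies the claim.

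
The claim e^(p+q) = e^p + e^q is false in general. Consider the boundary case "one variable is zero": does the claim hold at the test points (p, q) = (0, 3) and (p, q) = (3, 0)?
At (0, 3): LHS = e^3 ≈ 20.09 ≠ RHS = 1 + e^3 ≈ 21.09
At (3, 0): LHS = e^3 ≈ 20.09 ≠ RHS = 1 + e^3 ≈ 21.09

Answer: No, fails at both test points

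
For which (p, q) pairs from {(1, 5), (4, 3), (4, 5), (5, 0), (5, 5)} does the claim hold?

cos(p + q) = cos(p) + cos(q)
None

Testing each pair:
(1, 5): LHS = cos(6) ≈ 0.9602, RHS = cos(5) + cos(1) ≈ 0.824 → fails
(4, 3): LHS = cos(7) ≈ 0.7539, RHS = cos(3) + cos(4) ≈ -1.644 → fails
(4, 5): LHS = cos(9) ≈ -0.9111, RHS = cos(4) + cos(5) ≈ -0.37 → fails
(5, 0): LHS = cos(5) ≈ 0.2837, RHS = cos(5) + 1 ≈ 1.284 → fails
(5, 5): LHS = cos(10) ≈ -0.8391, RHS = 2·cos(5) ≈ 0.5673 → fails

No pair satisfies the claim.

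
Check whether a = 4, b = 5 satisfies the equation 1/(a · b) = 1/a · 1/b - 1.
Fails

Substituting a = 4, b = 5:

LHS = 1/(4 · 5) = 1/20
RHS = 1/4 · 1/5 - 1 = -19/20

LHS ≠ RHS, so the equation does not hold at this point.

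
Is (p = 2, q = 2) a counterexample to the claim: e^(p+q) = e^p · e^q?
No

Substituting p = 2, q = 2:
LHS = e^(2+2) = e^4 ≈ 54.6
RHS = e^2 · e^2 = e^4 ≈ 54.6

The sides agree, so this pair does not disprove the claim.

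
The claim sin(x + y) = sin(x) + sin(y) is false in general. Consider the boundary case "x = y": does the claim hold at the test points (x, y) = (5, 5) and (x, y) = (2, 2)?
At (5, 5): LHS = sin(10) ≈ -0.544 ≠ RHS = 2·sin(5) ≈ -1.918
At (2, 2): LHS = sin(4) ≈ -0.7568 ≠ RHS = 2·sin(2) ≈ 1.819

Answer: No, fails at both test points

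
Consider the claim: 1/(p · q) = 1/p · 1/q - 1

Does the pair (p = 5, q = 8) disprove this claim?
Substituting p = 5, q = 8:
LHS = 1/(5 · 8) = 1/40
RHS = 1/5 · 1/8 - 1 = -39/40

Since LHS ≠ RHS, this pair disproves the claim.

Answer: Yes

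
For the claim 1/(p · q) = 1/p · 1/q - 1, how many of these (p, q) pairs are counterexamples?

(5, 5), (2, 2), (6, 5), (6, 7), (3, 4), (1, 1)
Testing each pair:
(5, 5): LHS = 1/25, RHS = -24/25 → counterexample
(2, 2): LHS = 1/4, RHS = -3/4 → counterexample
(6, 5): LHS = 1/30, RHS = -29/30 → counterexample
(6, 7): LHS = 1/42, RHS = -41/42 → counterexample
(3, 4): LHS = 1/12, RHS = -11/12 → counterexample
(1, 1): LHS = 1, RHS = 0 → counterexample

That makes 6 counterexamples.

Answer: 6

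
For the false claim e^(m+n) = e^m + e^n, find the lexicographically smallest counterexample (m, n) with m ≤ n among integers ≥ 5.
Substituting (5, 5) into the claim:
LHS = e^(5+5) = e^10 ≈ 22026.5
RHS = e^5 + e^5 = 2·e^5 ≈ 296.8

Since LHS ≠ RHS, this pair disproves the claim, and no lexicographically smaller pair (m ≤ n, integers ≥ 5) does.

For instance (5, 7) is also a counterexample (LHS = e^12 ≈ 162754.8, RHS = e^5 + e^7 ≈ 1245), but it's lexicographically larger.

Answer: (m, n) = (5, 5)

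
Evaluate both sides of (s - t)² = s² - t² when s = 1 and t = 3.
LHS = (1 - 3)² = 4
RHS = 1² - 3² = -8

LHS ≠ RHS, so the equation does not hold here.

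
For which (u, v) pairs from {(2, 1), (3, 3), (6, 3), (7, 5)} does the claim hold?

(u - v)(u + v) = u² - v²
Testing each pair:
(2, 1): LHS = 3, RHS = 3 → holds
(3, 3): LHS = 0, RHS = 0 → holds
(6, 3): LHS = 27, RHS = 27 → holds
(7, 5): LHS = 24, RHS = 24 → holds

Every pair satisfies the claim.

Answer: All pairs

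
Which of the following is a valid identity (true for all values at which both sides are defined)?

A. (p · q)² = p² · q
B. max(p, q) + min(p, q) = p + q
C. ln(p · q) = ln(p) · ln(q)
A: fails at (3, 7) — LHS = 441, RHS = 63.
B: holds — e.g. at (2, 2), both sides equal 4.
C: fails at (5, 8) — LHS = ln(40) ≈ 3.689, RHS = ln(5)·ln(8) ≈ 3.347.

Answer: B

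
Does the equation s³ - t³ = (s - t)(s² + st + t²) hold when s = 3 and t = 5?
Substituting s = 3, t = 5:

LHS = 3³ - 5³ = -98
RHS = (3 - 5)(3² + 3·5 + 5²) = -98

LHS = RHS, so the equation holds at this point.

Answer: Holds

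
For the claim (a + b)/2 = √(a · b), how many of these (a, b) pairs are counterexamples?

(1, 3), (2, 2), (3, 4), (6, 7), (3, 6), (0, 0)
Testing each pair:
(1, 3): LHS = 2, RHS = √(3) ≈ 1.732 → counterexample
(2, 2): LHS = 2, RHS = 2 → satisfies claim
(3, 4): LHS = 7/2, RHS = 2·√(3) ≈ 3.464 → counterexample
(6, 7): LHS = 13/2, RHS = √(42) ≈ 6.481 → counterexample
(3, 6): LHS = 9/2, RHS = 3·√(2) ≈ 4.243 → counterexample
(0, 0): LHS = 0, RHS = 0 → satisfies claim

That makes 4 counterexamples.

Answer: 4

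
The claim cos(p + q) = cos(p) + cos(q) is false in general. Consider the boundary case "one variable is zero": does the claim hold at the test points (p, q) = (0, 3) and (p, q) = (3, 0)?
At (0, 3): LHS = cos(3) ≈ -0.99 ≠ RHS = cos(3) + 1 ≈ 0.01001
At (3, 0): LHS = cos(3) ≈ -0.99 ≠ RHS = cos(3) + 1 ≈ 0.01001

Answer: No, fails at both test points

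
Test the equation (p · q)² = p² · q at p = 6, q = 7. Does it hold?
Fails

Substituting p = 6, q = 7:

LHS = (6 · 7)² = 1764
RHS = 6² · 7 = 252

LHS ≠ RHS, so the equation does not hold at this point.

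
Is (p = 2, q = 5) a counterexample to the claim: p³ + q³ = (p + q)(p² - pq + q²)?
Substituting p = 2, q = 5:
LHS = 2³ + 5³ = 133
RHS = (2 + 5)(2² - 2·5 + 5²) = 133

The sides agree, so this pair does not disprove the claim.

Answer: No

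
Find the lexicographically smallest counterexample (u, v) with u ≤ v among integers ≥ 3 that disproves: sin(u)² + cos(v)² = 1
(u, v) = (3, 4)

Substituting (3, 4) into the claim:
LHS = sin(3)² + cos(4)² ≈ 0.4472
RHS = 1

Since LHS ≠ RHS, this pair disproves the claim, and no lexicographically smaller pair (u ≤ v, integers ≥ 3) does.

For instance (3, 7) is also a counterexample (LHS = sin(3)² + cos(7)² ≈ 0.5883, RHS = 1), but it's lexicographically larger.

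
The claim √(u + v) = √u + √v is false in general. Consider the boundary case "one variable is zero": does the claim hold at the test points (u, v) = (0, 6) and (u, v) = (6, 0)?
At (0, 6): LHS = √(6) ≈ 2.449, RHS = √(6) ≈ 2.449 → equal
At (6, 0): LHS = √(6) ≈ 2.449, RHS = √(6) ≈ 2.449 → equal

So the claim does hold at both of these boundary points, even though it is not an identity.

Answer: Yes, holds at both test points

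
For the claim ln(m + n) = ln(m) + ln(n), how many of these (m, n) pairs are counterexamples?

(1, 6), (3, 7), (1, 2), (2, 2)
Testing each pair:
(1, 6): LHS = ln(7) ≈ 1.946, RHS = ln(6) ≈ 1.792 → counterexample
(3, 7): LHS = ln(10) ≈ 2.303, RHS = ln(3) + ln(7) ≈ 3.045 → counterexample
(1, 2): LHS = ln(3) ≈ 1.099, RHS = ln(2) ≈ 0.6931 → counterexample
(2, 2): LHS = ln(4) ≈ 1.386, RHS = 2·ln(2) ≈ 1.386 → satisfies claim

That makes 3 counterexamples.

Answer: 3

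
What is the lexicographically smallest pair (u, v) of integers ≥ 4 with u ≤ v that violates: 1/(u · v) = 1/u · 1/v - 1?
Substituting (4, 4) into the claim:
LHS = 1/(4 · 4) = 1/16
RHS = 1/4 · 1/4 - 1 = -15/16

Since LHS ≠ RHS, this pair disproves the claim, and no lexicographically smaller pair (u ≤ v, integers ≥ 4) does.

For instance (6, 7) is also a counterexample (LHS = 1/42, RHS = -41/42), but it's lexicographically larger.

Answer: (u, v) = (4, 4)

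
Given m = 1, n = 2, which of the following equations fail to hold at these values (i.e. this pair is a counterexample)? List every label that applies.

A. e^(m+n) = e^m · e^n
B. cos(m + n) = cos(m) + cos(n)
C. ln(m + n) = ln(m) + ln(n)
Evaluating each claim at the given values:
A. LHS = e^3 ≈ 20.09, RHS = e^3 ≈ 20.09 → holds here (LHS = RHS)
B. LHS = cos(3) ≈ -0.99, RHS = cos(2) + cos(1) ≈ 0.1242 → fails here (LHS ≠ RHS)
C. LHS = ln(3) ≈ 1.099, RHS = ln(2) ≈ 0.6931 → fails here (LHS ≠ RHS)

Answer: B, C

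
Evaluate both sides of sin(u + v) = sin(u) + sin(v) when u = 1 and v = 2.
LHS = sin(1 + 2) = sin(3) ≈ 0.1411
RHS = sin(1) + sin(2) ≈ 1.751

LHS ≠ RHS (they differ by about 1.61), so the equation does not hold here.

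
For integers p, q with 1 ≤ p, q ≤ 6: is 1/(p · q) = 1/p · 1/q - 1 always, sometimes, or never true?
Never true

The claim fails for every pair in the range. For instance at (p, q) = (3, 2): LHS = 1/6, RHS = -5/6.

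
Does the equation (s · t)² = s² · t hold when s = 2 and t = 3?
Substituting s = 2, t = 3:

LHS = (2 · 3)² = 36
RHS = 2² · 3 = 12

LHS ≠ RHS, so the equation does not hold at this point.

Answer: Fails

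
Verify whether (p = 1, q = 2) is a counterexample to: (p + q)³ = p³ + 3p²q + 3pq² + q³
Substituting p = 1, q = 2:
LHS = (1 + 2)³ = 27
RHS = 1³ + 3·1²·2 + 3·1·2² + 2³ = 27

The sides agree, so this pair does not disprove the claim.

Answer: No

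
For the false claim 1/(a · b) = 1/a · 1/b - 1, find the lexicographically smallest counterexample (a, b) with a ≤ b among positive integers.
(a, b) = (1, 1)

Substituting (1, 1) into the claim:
LHS = 1/(1 · 1) = 1
RHS = 1/1 · 1/1 - 1 = 0

Since LHS ≠ RHS, this pair disproves the claim, and no lexicographically smaller pair (a ≤ b, positive integers) does.

For instance (2, 8) is also a counterexample (LHS = 1/16, RHS = -15/16), but it's lexicographically larger.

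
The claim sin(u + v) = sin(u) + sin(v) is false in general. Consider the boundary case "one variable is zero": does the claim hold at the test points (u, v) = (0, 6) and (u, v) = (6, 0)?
Yes, holds at both test points

At (0, 6): LHS = sin(6) ≈ -0.2794, RHS = sin(6) ≈ -0.2794 → equal
At (6, 0): LHS = sin(6) ≈ -0.2794, RHS = sin(6) ≈ -0.2794 → equal

So the claim does hold at both of these boundary points, even though it is not an identity.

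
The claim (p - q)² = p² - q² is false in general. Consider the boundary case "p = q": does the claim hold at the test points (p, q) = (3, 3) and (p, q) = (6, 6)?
At (3, 3): LHS = 0, RHS = 0 → equal
At (6, 6): LHS = 0, RHS = 0 → equal

So the claim does hold at both of these boundary points, even though it is not an identity.

Answer: Yes, holds at both test points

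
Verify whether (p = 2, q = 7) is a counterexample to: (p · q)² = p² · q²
No

Substituting p = 2, q = 7:
LHS = (2 · 7)² = 196
RHS = 2² · 7² = 196

The sides agree, so this pair does not disprove the claim.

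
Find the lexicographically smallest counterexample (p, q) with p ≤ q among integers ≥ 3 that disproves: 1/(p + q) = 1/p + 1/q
Substituting (3, 3) into the claim:
LHS = 1/(3 + 3) = 1/6
RHS = 1/3 + 1/3 = 2/3

Since LHS ≠ RHS, this pair disproves the claim, and no lexicographically smaller pair (p ≤ q, integers ≥ 3) does.

For instance (7, 8) is also a counterexample (LHS = 1/15, RHS = 15/56), but it's lexicographically larger.

Answer: (p, q) = (3, 3)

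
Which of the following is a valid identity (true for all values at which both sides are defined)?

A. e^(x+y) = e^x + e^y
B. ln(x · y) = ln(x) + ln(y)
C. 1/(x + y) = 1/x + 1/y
A: fails at (2, 3) — LHS = e^5 ≈ 148.4, RHS = e^2 + e^3 ≈ 27.47.
B: holds — e.g. at (4, 6), both sides equal ln(24) ≈ 3.178.
C: fails at (2, 4) — LHS = 1/6, RHS = 3/4.

Answer: B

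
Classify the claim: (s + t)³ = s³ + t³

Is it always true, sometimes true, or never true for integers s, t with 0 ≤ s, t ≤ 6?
It holds at (s, t) = (0, 5) (both sides equal 125), but fails at (s, t) = (5, 6) (LHS = 1331, RHS = 341).

Answer: Sometimes true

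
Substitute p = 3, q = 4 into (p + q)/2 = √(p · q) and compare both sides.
LHS = (3 + 4)/2 = 7/2
RHS = √(3 · 4) = 2·√(3) ≈ 3.464

LHS ≠ RHS (they differ by about 0.0359), so the equation does not hold here.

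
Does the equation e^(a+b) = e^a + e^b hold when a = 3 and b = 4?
Fails

Substituting a = 3, b = 4:

LHS = e^(3+4) = e^7 ≈ 1097
RHS = e^3 + e^4 ≈ 74.68

LHS ≠ RHS, so the equation does not hold at this point.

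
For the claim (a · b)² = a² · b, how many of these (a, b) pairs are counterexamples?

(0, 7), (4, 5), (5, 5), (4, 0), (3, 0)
Testing each pair:
(0, 7): LHS = 0, RHS = 0 → satisfies claim
(4, 5): LHS = 400, RHS = 80 → counterexample
(5, 5): LHS = 625, RHS = 125 → counterexample
(4, 0): LHS = 0, RHS = 0 → satisfies claim
(3, 0): LHS = 0, RHS = 0 → satisfies claim

That makes 2 counterexamples.

Answer: 2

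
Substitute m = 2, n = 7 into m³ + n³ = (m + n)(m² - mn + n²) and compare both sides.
LHS = 2³ + 7³ = 351
RHS = (2 + 7)(2² - 2·7 + 7²) = 351

LHS = RHS: the two sides agree.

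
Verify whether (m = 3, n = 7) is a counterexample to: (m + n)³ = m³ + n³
Substituting m = 3, n = 7:
LHS = (3 + 7)³ = 1000
RHS = 3³ + 7³ = 370

Since LHS ≠ RHS, this pair disproves the claim.

Answer: Yes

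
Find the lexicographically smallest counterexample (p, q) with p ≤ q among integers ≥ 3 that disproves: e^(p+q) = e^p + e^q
Substituting (3, 3) into the claim:
LHS = e^(3+3) = e^6 ≈ 403.4
RHS = e^3 + e^3 = 2·e^3 ≈ 40.17

Since LHS ≠ RHS, this pair disproves the claim, and no lexicographically smaller pair (p ≤ q, integers ≥ 3) does.

For instance (5, 5) is also a counterexample (LHS = e^10 ≈ 22026.5, RHS = 2·e^5 ≈ 296.8), but it's lexicographically larger.

Answer: (p, q) = (3, 3)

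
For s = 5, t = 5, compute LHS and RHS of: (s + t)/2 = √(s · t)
LHS = (5 + 5)/2 = 5
RHS = √(5 · 5) = 5

LHS = RHS: the two sides agree.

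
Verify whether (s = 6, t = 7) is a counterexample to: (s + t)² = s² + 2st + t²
Substituting s = 6, t = 7:
LHS = (6 + 7)² = 169
RHS = 6² + 2·6·7 + 7² = 169

The sides agree, so this pair does not disprove the claim.

Answer: No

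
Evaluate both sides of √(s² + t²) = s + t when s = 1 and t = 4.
LHS = √(1² + 4²) = √(17) ≈ 4.123
RHS = 1 + 4 = 5

LHS ≠ RHS (they differ by about 0.8769), so the equation does not hold here.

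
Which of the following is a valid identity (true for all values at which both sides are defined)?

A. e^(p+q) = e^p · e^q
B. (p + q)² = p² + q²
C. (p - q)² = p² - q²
A

A: holds — e.g. at (0, 1), both sides equal e ≈ 2.718.
B: fails at (3, 5) — LHS = 64, RHS = 34.
C: fails at (4, 5) — LHS = 1, RHS = -9.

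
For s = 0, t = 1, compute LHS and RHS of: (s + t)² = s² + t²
LHS = (0 + 1)² = 1
RHS = 0² + 1² = 1

LHS = RHS: the two sides agree.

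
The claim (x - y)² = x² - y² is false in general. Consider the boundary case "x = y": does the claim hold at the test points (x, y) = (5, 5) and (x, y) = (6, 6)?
At (5, 5): LHS = 0, RHS = 0 → equal
At (6, 6): LHS = 0, RHS = 0 → equal

So the claim does hold at both of these boundary points, even though it is not an identity.

Answer: Yes, holds at both test points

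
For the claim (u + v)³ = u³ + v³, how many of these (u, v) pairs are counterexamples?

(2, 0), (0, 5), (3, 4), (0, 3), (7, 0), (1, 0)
1

Testing each pair:
(2, 0): LHS = 8, RHS = 8 → satisfies claim
(0, 5): LHS = 125, RHS = 125 → satisfies claim
(3, 4): LHS = 343, RHS = 91 → counterexample
(0, 3): LHS = 27, RHS = 27 → satisfies claim
(7, 0): LHS = 343, RHS = 343 → satisfies claim
(1, 0): LHS = 1, RHS = 1 → satisfies claim

That makes 1 counterexample.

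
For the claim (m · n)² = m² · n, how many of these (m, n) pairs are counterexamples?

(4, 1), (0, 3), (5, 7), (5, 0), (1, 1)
Testing each pair:
(4, 1): LHS = 16, RHS = 16 → satisfies claim
(0, 3): LHS = 0, RHS = 0 → satisfies claim
(5, 7): LHS = 1225, RHS = 175 → counterexample
(5, 0): LHS = 0, RHS = 0 → satisfies claim
(1, 1): LHS = 1, RHS = 1 → satisfies claim

That makes 1 counterexample.

Answer: 1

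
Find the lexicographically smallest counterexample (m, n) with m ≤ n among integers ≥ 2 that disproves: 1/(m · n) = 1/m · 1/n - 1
(m, n) = (2, 2)

Substituting (2, 2) into the claim:
LHS = 1/(2 · 2) = 1/4
RHS = 1/2 · 1/2 - 1 = -3/4

Since LHS ≠ RHS, this pair disproves the claim, and no lexicographically smaller pair (m ≤ n, integers ≥ 2) does.

For instance (4, 8) is also a counterexample (LHS = 1/32, RHS = -31/32), but it's lexicographically larger.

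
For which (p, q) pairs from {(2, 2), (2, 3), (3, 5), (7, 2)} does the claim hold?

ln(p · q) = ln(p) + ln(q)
All pairs

Testing each pair:
(2, 2): LHS = ln(4) ≈ 1.386, RHS = 2·ln(2) ≈ 1.386 → holds
(2, 3): LHS = ln(6) ≈ 1.792, RHS = ln(2) + ln(3) ≈ 1.792 → holds
(3, 5): LHS = ln(15) ≈ 2.708, RHS = ln(3) + ln(5) ≈ 2.708 → holds
(7, 2): LHS = ln(14) ≈ 2.639, RHS = ln(2) + ln(7) ≈ 2.639 → holds

Every pair satisfies the claim.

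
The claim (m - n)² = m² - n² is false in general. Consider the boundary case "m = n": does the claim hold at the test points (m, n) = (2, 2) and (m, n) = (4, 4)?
Yes, holds at both test points

At (2, 2): LHS = 0, RHS = 0 → equal
At (4, 4): LHS = 0, RHS = 0 → equal

So the claim does hold at both of these boundary points, even though it is not an identity.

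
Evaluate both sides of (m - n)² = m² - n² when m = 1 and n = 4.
LHS = (1 - 4)² = 9
RHS = 1² - 4² = -15

LHS ≠ RHS, so the equation does not hold here.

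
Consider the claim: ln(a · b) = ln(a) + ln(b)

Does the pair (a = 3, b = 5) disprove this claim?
No

Substituting a = 3, b = 5:
LHS = ln(3 · 5) = ln(15) ≈ 2.708
RHS = ln(3) + ln(5) ≈ 2.708

The sides agree, so this pair does not disprove the claim.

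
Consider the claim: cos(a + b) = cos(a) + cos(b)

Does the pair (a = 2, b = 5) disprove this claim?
Yes

Substituting a = 2, b = 5:
LHS = cos(2 + 5) = cos(7) ≈ 0.7539
RHS = cos(2) + cos(5) ≈ -0.1325

Since LHS ≠ RHS, this pair disproves the claim.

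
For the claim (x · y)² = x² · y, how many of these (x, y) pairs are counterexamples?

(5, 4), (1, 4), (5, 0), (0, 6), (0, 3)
2

Testing each pair:
(5, 4): LHS = 400, RHS = 100 → counterexample
(1, 4): LHS = 16, RHS = 4 → counterexample
(5, 0): LHS = 0, RHS = 0 → satisfies claim
(0, 6): LHS = 0, RHS = 0 → satisfies claim
(0, 3): LHS = 0, RHS = 0 → satisfies claim

That makes 2 counterexamples.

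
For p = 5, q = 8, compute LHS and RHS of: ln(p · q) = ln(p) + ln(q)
LHS = ln(5 · 8) = ln(40) ≈ 3.689
RHS = ln(5) + ln(8) ≈ 3.689

LHS = RHS: the two sides agree.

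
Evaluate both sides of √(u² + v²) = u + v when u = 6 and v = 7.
LHS = √(6² + 7²) = √(85) ≈ 9.22
RHS = 6 + 7 = 13

LHS ≠ RHS (they differ by about 3.78), so the equation does not hold here.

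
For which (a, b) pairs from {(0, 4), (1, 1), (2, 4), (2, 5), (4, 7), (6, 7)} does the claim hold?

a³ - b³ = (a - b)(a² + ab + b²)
Testing each pair:
(0, 4): LHS = -64, RHS = -64 → holds
(1, 1): LHS = 0, RHS = 0 → holds
(2, 4): LHS = -56, RHS = -56 → holds
(2, 5): LHS = -117, RHS = -117 → holds
(4, 7): LHS = -279, RHS = -279 → holds
(6, 7): LHS = -127, RHS = -127 → holds

Every pair satisfies the claim.

Answer: All pairs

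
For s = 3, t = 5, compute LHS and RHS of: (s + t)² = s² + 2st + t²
LHS = (3 + 5)² = 64
RHS = 3² + 2·3·5 + 5² = 64

LHS = RHS: the two sides agree.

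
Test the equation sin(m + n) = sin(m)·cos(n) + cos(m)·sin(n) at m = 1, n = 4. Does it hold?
Substituting m = 1, n = 4:

LHS = sin(1 + 4) = sin(5) ≈ -0.9589
RHS = sin(1)·cos(4) + cos(1)·sin(4) = sin(1)·cos(4) + sin(4)·cos(1) ≈ -0.9589

LHS = RHS, so the equation holds at this point.

Answer: Holds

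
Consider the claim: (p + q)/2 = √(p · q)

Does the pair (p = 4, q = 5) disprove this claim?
Substituting p = 4, q = 5:
LHS = (4 + 5)/2 = 9/2
RHS = √(4 · 5) = 2·√(5) ≈ 4.472

Since LHS ≠ RHS, this pair disproves the claim.

Answer: Yes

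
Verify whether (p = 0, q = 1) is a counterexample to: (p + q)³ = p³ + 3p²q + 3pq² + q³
Substituting p = 0, q = 1:
LHS = (0 + 1)³ = 1
RHS = 0³ + 3·0²·1 + 3·0·1² + 1³ = 1

The sides agree, so this pair does not disprove the claim.

Answer: No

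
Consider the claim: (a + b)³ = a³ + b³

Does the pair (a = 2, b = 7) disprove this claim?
Yes

Substituting a = 2, b = 7:
LHS = (2 + 7)³ = 729
RHS = 2³ + 7³ = 351

Since LHS ≠ RHS, this pair disproves the claim.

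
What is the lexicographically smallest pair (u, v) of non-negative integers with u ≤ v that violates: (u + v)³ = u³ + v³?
(u, v) = (1, 1)

At (0, 0): both sides equal 0, so it holds there.
At (0, 2): both sides equal 8, so it holds there.

Substituting (1, 1) into the claim:
LHS = (1 + 1)³ = 8
RHS = 1³ + 1³ = 2

Since LHS ≠ RHS, this pair disproves the claim, and no lexicographically smaller pair (u ≤ v, non-negative integers) does.

For instance (2, 3) is also a counterexample (LHS = 125, RHS = 35), but it's lexicographically larger.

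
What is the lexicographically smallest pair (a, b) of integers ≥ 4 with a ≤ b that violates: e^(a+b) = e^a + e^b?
Substituting (4, 4) into the claim:
LHS = e^(4+4) = e^8 ≈ 2981
RHS = e^4 + e^4 = 2·e^4 ≈ 109.2

Since LHS ≠ RHS, this pair disproves the claim, and no lexicographically smaller pair (a ≤ b, integers ≥ 4) does.

For instance (5, 10) is also a counterexample (LHS = e^15 ≈ 3269017.4, RHS = e^5 + e^10 ≈ 22174.9), but it's lexicographically larger.

Answer: (a, b) = (4, 4)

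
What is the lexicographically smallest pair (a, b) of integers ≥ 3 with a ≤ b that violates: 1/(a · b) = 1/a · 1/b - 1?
Substituting (3, 3) into the claim:
LHS = 1/(3 · 3) = 1/9
RHS = 1/3 · 1/3 - 1 = -8/9

Since LHS ≠ RHS, this pair disproves the claim, and no lexicographically smaller pair (a ≤ b, integers ≥ 3) does.

For instance (9, 10) is also a counterexample (LHS = 1/90, RHS = -89/90), but it's lexicographically larger.

Answer: (a, b) = (3, 3)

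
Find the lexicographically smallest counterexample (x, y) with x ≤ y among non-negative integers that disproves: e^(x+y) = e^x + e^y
Substituting (0, 0) into the claim:
LHS = e^(0+0) = 1
RHS = e^0 + e^0 = 2

Since LHS ≠ RHS, this pair disproves the claim, and no lexicographically smaller pair (x ≤ y, non-negative integers) does.

For instance (0, 1) is also a counterexample (LHS = e ≈ 2.718, RHS = 1 + e ≈ 3.718), but it's lexicographically larger.

Answer: (x, y) = (0, 0)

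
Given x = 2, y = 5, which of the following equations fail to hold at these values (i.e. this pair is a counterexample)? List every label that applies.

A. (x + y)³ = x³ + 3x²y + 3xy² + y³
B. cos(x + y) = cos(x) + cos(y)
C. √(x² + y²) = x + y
B, C

Evaluating each claim at the given values:
A. LHS = 343, RHS = 343 → holds here (LHS = RHS)
B. LHS = cos(7) ≈ 0.7539, RHS = cos(2) + cos(5) ≈ -0.1325 → fails here (LHS ≠ RHS)
C. LHS = √(29) ≈ 5.385, RHS = 7 → fails here (LHS ≠ RHS)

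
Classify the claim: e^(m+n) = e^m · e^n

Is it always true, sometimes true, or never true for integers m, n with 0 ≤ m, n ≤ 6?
Always true

The identity holds for every pair in the range. For instance at (m, n) = (1, 5): both sides equal e^6 ≈ 403.4.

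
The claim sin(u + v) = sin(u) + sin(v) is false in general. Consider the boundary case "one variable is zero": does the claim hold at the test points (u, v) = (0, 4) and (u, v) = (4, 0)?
Yes, holds at both test points

At (0, 4): LHS = sin(4) ≈ -0.7568, RHS = sin(4) ≈ -0.7568 → equal
At (4, 0): LHS = sin(4) ≈ -0.7568, RHS = sin(4) ≈ -0.7568 → equal

So the claim does hold at both of these boundary points, even though it is not an identity.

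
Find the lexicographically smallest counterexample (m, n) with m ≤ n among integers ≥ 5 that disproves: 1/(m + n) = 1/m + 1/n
(m, n) = (5, 5)

Substituting (5, 5) into the claim:
LHS = 1/(5 + 5) = 1/10
RHS = 1/5 + 1/5 = 2/5

Since LHS ≠ RHS, this pair disproves the claim, and no lexicographically smaller pair (m ≤ n, integers ≥ 5) does.

For instance (6, 9) is also a counterexample (LHS = 1/15, RHS = 5/18), but it's lexicographically larger.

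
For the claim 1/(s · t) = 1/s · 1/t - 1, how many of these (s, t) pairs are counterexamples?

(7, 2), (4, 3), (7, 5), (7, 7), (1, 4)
5

Testing each pair:
(7, 2): LHS = 1/14, RHS = -13/14 → counterexample
(4, 3): LHS = 1/12, RHS = -11/12 → counterexample
(7, 5): LHS = 1/35, RHS = -34/35 → counterexample
(7, 7): LHS = 1/49, RHS = -48/49 → counterexample
(1, 4): LHS = 1/4, RHS = -3/4 → counterexample

That makes 5 counterexamples.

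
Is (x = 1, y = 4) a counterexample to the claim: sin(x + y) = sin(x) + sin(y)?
Yes

Substituting x = 1, y = 4:
LHS = sin(1 + 4) = sin(5) ≈ -0.9589
RHS = sin(1) + sin(4) ≈ 0.08467

Since LHS ≠ RHS, this pair disproves the claim.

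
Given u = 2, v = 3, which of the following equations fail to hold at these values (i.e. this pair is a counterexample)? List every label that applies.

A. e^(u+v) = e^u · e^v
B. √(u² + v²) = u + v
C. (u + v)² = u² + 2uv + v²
Evaluating each claim at the given values:
A. LHS = e^5 ≈ 148.4, RHS = e^5 ≈ 148.4 → holds here (LHS = RHS)
B. LHS = √(13) ≈ 3.606, RHS = 5 → fails here (LHS ≠ RHS)
C. LHS = 25, RHS = 25 → holds here (LHS = RHS)

Answer: B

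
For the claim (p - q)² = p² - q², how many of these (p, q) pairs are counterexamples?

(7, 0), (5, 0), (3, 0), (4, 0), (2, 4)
1

Testing each pair:
(7, 0): LHS = 49, RHS = 49 → satisfies claim
(5, 0): LHS = 25, RHS = 25 → satisfies claim
(3, 0): LHS = 9, RHS = 9 → satisfies claim
(4, 0): LHS = 16, RHS = 16 → satisfies claim
(2, 4): LHS = 4, RHS = -12 → counterexample

That makes 1 counterexample.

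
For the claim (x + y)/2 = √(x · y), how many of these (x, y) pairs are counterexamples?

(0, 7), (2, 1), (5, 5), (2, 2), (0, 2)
Testing each pair:
(0, 7): LHS = 7/2, RHS = 0 → counterexample
(2, 1): LHS = 3/2, RHS = √(2) ≈ 1.414 → counterexample
(5, 5): LHS = 5, RHS = 5 → satisfies claim
(2, 2): LHS = 2, RHS = 2 → satisfies claim
(0, 2): LHS = 1, RHS = 0 → counterexample

That makes 3 counterexamples.

Answer: 3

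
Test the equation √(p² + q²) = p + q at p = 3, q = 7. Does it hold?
Substituting p = 3, q = 7:

LHS = √(3² + 7²) = √(58) ≈ 7.616
RHS = 3 + 7 = 10

LHS ≠ RHS, so the equation does not hold at this point.

Answer: Fails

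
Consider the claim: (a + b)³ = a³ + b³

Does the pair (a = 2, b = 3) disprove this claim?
Substituting a = 2, b = 3:
LHS = (2 + 3)³ = 125
RHS = 2³ + 3³ = 35

Since LHS ≠ RHS, this pair disproves the claim.

Answer: Yes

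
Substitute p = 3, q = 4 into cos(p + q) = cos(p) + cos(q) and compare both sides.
LHS = cos(3 + 4) = cos(7) ≈ 0.7539
RHS = cos(3) + cos(4) ≈ -1.644

LHS ≠ RHS (they differ by about 2.398), so the equation does not hold here.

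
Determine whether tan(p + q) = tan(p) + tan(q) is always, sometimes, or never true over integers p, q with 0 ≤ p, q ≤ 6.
Sometimes true

It holds at (p, q) = (0, 4) (both sides equal tan(4) ≈ 1.158), but fails at (p, q) = (2, 5) (LHS = tan(7) ≈ 0.8714, RHS = tan(5) + tan(2) ≈ -5.566).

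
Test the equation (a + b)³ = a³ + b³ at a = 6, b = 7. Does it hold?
Substituting a = 6, b = 7:

LHS = (6 + 7)³ = 2197
RHS = 6³ + 7³ = 559

LHS ≠ RHS, so the equation does not hold at this point.

Answer: Fails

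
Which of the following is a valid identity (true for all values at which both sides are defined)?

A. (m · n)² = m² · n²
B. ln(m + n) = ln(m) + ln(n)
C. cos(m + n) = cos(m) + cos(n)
A: holds — e.g. at (2, 7), both sides equal 196.
B: fails at (4, 6) — LHS = ln(10) ≈ 2.303, RHS = ln(4) + ln(6) ≈ 3.178.
C: fails at (4, 6) — LHS = cos(10) ≈ -0.8391, RHS = cos(4) + cos(6) ≈ 0.3065.

Answer: A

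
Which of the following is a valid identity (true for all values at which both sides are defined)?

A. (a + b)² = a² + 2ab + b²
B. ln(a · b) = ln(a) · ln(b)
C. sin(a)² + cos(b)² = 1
A

A: holds — e.g. at (5, 8), both sides equal 169.
B: fails at (1, 2) — LHS = ln(2) ≈ 0.6931, RHS = 0.
C: fails at (4, 5) — LHS = cos(5)² + sin(4)² ≈ 0.6532, RHS = 1.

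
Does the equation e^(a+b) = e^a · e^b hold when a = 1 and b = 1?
Holds

Substituting a = 1, b = 1:

LHS = e^(1+1) = e^2 ≈ 7.389
RHS = e^1 · e^1 = e^2 ≈ 7.389

LHS = RHS, so the equation holds at this point.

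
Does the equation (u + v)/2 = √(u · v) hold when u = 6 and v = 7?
Fails

Substituting u = 6, v = 7:

LHS = (6 + 7)/2 = 13/2
RHS = √(6 · 7) = √(42) ≈ 6.481

LHS ≠ RHS, so the equation does not hold at this point.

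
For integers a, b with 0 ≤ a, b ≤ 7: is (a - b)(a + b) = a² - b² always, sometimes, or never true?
Always true

The identity holds for every pair in the range. For instance at (a, b) = (2, 6): both sides equal -32.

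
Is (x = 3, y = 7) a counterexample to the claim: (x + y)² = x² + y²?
Yes

Substituting x = 3, y = 7:
LHS = (3 + 7)² = 100
RHS = 3² + 7² = 58

Since LHS ≠ RHS, this pair disproves the claim.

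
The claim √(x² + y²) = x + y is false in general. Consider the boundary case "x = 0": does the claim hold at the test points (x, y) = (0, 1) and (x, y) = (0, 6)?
At (0, 1): LHS = 1, RHS = 1 → equal
At (0, 6): LHS = 6, RHS = 6 → equal

So the claim does hold at both of these boundary points, even though it is not an identity.

Answer: Yes, holds at both test points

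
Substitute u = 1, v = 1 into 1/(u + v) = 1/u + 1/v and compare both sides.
LHS = 1/(1 + 1) = 1/2
RHS = 1/1 + 1/1 = 2

LHS ≠ RHS, so the equation does not hold here.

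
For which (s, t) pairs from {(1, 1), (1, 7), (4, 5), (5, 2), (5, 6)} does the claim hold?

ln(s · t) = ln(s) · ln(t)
(1, 1)

Testing each pair:
(1, 1): LHS = 0, RHS = 0 → holds
(1, 7): LHS = ln(7) ≈ 1.946, RHS = 0 → fails
(4, 5): LHS = ln(20) ≈ 2.996, RHS = ln(4)·ln(5) ≈ 2.231 → fails
(5, 2): LHS = ln(10) ≈ 2.303, RHS = ln(2)·ln(5) ≈ 1.116 → fails
(5, 6): LHS = ln(30) ≈ 3.401, RHS = ln(5)·ln(6) ≈ 2.884 → fails

1 of 5 pairs satisfies the claim.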